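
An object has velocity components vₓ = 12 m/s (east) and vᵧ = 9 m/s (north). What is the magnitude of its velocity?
|v| = √(vₓ² + vᵧ²) = √(12² + 9²) = √(225) = 15.0 m/s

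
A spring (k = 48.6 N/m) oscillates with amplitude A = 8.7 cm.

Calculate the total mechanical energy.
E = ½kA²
E = ½kA² = ½×48.6×(0.087)² = 0.1839 J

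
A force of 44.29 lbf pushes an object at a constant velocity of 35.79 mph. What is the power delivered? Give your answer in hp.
P = Fv = 197 N × 16 m/s = 3152 W = 4.227 hp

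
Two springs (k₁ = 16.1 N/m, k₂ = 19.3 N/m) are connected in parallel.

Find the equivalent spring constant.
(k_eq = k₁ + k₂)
k_eq = k₁ + k₂ = 16.1 + 19.3 = 35.4 N/m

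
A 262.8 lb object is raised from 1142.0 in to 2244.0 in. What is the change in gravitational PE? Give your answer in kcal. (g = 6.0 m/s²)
ΔPE = mg(h₂ − h₁) = 119.2 kg × 6.0 m/s² × (57 − 29.01) m = 2.002e+04 J = 4.785 kcal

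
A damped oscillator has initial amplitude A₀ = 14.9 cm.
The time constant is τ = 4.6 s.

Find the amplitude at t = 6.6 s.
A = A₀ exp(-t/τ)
A = A₀ exp(−t/τ) = 14.9×exp(−6.6/4.6) = 3.549 cm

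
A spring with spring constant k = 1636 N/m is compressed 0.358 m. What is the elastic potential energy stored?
PE = ½kx² = ½×1636×0.358² = 104.8 J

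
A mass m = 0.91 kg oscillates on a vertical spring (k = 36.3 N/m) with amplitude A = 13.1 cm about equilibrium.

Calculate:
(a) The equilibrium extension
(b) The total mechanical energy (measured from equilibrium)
x_eq = mg/k = 0.91×9.81/36.3 = 0.2459 m = 24.59 cm
E = ½kA² = ½×36.3×(0.131)² = 0.3115 J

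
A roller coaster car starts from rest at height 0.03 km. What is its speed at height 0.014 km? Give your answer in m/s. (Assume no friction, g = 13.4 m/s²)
mgh₁ = ½mv₂² + mgh₂ → v₂ = √(2g(h₁−h₂)) = √(2×13.4×(30−14)) = 20.71 m/s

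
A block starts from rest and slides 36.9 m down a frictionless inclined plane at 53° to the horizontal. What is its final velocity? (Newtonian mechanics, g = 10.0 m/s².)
a = g sin(θ) = 10.0 × sin(53°) = 7.99 m/s²
v = √(2ad) = √(2 × 7.99 × 36.9) = 24.28 m/s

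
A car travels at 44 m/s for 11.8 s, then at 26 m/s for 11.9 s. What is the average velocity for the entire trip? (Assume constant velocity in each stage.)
d₁ = v₁t₁ = 44 × 11.8 = 519.2 m
d₂ = v₂t₂ = 26 × 11.9 = 309.4 m
d_total = 828.6 m, t_total = 23.7 s
v_avg = d_total/t_total = 828.6/23.7 = 34.96 m/s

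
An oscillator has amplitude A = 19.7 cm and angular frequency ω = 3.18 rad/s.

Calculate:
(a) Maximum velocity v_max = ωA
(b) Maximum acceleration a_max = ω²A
v_max = ωA = 3.18×0.197 = 0.6265 m/s
a_max = ω²A = 3.18²×0.197 = 1.992 m/s²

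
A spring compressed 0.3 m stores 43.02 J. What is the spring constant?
PE = ½kx² → k = 2PE/x² = 2×43.02/0.3² = 956.0 N/m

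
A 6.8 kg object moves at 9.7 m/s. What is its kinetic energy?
KE = ½mv² = ½×6.8×9.7² = 319.906 J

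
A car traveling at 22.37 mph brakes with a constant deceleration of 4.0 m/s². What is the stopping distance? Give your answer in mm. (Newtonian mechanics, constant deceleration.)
d = v₀² / (2a) (with unit conversion) = 12500.0 mm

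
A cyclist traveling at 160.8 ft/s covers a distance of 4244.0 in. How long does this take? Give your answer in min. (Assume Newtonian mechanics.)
t = d/v (with unit conversion) = 0.03666 min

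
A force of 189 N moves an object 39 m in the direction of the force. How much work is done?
W = Fd = 189×39 = 7371.0 J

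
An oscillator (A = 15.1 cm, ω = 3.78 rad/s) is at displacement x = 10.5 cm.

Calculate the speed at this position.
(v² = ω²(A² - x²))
v = ω√(A² − x²) = 3.78×√(0.151² − 0.105²) = 0.4102 m/s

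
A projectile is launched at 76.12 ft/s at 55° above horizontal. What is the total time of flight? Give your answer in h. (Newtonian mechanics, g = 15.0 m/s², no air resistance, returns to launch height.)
T = 2v₀sin(θ)/g (with unit conversion) = 0.0007039 h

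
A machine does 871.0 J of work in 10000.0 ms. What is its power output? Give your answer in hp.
P = W/t = 871 J / 10 s = 87.1 W = 0.1168 hp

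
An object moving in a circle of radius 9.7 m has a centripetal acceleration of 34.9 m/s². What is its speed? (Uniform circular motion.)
v = √(a_c × r) = √(34.9 × 9.7) = 18.4 m/s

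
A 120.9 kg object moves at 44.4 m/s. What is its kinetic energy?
KE = ½mv² = ½×120.9×44.4² = 119168.7 J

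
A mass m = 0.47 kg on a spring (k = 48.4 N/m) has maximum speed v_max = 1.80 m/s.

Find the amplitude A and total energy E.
½mv²_max = ½kA² → A = v_max√(m/k) = 1.8×√(0.47/48.4) = 0.1774 m = 17.74 cm
E = ½mv²_max = ½×0.47×1.8² = 0.7614 J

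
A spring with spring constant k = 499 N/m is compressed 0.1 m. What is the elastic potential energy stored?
PE = ½kx² = ½×499×0.1² = 2.495 J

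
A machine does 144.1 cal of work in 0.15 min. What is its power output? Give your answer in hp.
P = W/t = 602.9 J / 9 s = 66.99 W = 0.08984 hp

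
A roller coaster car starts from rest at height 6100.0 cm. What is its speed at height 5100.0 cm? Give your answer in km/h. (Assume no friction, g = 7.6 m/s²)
mgh₁ = ½mv₂² + mgh₂ → v₂ = √(2g(h₁−h₂)) = √(2×7.6×(61−51)) = 12.33 m/s = 44.38 km/h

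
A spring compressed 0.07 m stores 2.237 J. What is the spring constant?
PE = ½kx² → k = 2PE/x² = 2×2.237/0.07² = 913.1 N/m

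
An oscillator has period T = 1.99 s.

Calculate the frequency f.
f = 1/T = 1/1.99 = 0.5025 Hz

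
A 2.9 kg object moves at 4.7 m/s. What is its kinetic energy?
KE = ½mv² = ½×2.9×4.7² = 32.0305 J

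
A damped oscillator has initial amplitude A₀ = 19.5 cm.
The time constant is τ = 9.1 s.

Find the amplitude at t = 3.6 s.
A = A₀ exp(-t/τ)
A = A₀ exp(−t/τ) = 19.5×exp(−3.6/9.1) = 13.13 cm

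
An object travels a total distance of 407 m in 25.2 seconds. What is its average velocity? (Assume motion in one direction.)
v_avg = Δd / Δt = 407 / 25.2 = 16.15 m/s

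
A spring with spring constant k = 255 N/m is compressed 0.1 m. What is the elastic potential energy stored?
PE = ½kx² = ½×255×0.1² = 1.275 J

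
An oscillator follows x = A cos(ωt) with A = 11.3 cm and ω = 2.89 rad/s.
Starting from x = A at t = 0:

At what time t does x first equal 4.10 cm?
cos(ωt) = x/A = 4.1/11.3 = 0.3628
ωt = arccos(0.3628) = 1.199 rad
t = 1.199/2.89 = 0.415 s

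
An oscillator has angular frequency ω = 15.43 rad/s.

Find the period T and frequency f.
T = 2π/ω = 2π/15.43 = 0.4072 s; f = ω/2π = 2.456 Hz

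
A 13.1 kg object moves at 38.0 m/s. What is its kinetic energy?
KE = ½mv² = ½×13.1×38.0² = 9458.2 J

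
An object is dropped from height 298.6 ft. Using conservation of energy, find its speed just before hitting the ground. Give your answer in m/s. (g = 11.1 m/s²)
mgh = ½mv² → v = √(2gh) = √(2×11.1×91.01) = 44.95 m/s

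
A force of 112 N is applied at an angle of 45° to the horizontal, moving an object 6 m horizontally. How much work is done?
W = Fd cosθ = 112×6×cos(45°) = 475.18 J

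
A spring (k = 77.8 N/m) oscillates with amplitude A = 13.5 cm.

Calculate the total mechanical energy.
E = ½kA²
E = ½kA² = ½×77.8×(0.135)² = 0.709 J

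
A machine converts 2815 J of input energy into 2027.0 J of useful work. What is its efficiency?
η = W_out/W_in = 2027.0/2815 = 0.7201 = 72.01%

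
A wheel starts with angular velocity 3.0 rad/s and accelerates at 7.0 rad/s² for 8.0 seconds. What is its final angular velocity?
ω = ω₀ + αt = 3.0 + 7.0 × 8.0 = 59.0 rad/s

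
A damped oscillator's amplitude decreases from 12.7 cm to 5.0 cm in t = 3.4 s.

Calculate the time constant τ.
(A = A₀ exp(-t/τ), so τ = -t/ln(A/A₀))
A/A₀ = 5.0/12.7 = 0.3937; ln(A/A₀) = -0.9322
τ = −t/ln(A/A₀) = −3.4/-0.9322 = 3.647 s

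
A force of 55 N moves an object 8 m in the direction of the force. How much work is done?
W = Fd = 55×8 = 440.0 J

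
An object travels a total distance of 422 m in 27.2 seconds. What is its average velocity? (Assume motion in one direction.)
v_avg = Δd / Δt = 422 / 27.2 = 15.51 m/s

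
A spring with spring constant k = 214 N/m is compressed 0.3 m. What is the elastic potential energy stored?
PE = ½kx² = ½×214×0.3² = 9.63 J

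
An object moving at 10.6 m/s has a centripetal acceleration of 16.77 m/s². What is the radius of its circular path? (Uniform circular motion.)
r = v²/a_c = 10.6²/16.77 = 6.7 m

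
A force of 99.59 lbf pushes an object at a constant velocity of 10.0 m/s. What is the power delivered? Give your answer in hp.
P = Fv = 443 N × 10 m/s = 4430 W = 5.941 hp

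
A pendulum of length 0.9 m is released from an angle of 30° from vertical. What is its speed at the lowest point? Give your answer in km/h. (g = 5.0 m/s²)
h = L(1 − cosθ) = 0.9×(1 − cos30°) = 0.1206 m
v = √(2gh) = √(2×5.0×0.1206) = 1.098 m/s = 3.953 km/h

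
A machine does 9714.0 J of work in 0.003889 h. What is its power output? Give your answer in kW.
P = W/t = 9714 J / 14 s = 693.8 W = 0.6938 kW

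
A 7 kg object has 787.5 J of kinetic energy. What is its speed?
KE = ½mv² → v = √(2KE/m) = √(2×787.5/7) = 15.0 m/s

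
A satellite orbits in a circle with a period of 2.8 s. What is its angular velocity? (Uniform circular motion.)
ω = 2π/T = 2π/2.8 = 2.244 rad/s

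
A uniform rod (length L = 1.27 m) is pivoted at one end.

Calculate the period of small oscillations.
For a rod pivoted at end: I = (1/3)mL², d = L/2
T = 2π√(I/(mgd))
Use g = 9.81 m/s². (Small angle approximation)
I/m = (1/3)L² = 0.5376 m²; d = L/2 = 0.635 m
T = 2π√(I/(mgd)) = 2π√(0.5376/(9.81×0.635)) = 1.846 s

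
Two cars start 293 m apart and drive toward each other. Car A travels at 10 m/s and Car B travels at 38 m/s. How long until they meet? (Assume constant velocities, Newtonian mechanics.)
Combined speed: v_combined = 10 + 38 = 48 m/s
Time to meet: t = d/48 = 293/48 = 6.1 s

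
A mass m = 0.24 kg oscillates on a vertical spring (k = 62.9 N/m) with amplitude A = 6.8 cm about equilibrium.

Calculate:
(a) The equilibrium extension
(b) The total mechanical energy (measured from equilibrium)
x_eq = mg/k = 0.24×9.81/62.9 = 0.03743 m = 3.743 cm
E = ½kA² = ½×62.9×(0.068)² = 0.1454 J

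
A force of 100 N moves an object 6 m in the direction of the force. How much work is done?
W = Fd = 100×6 = 600.0 J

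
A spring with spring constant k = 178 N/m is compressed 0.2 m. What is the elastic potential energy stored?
PE = ½kx² = ½×178×0.2² = 3.56 J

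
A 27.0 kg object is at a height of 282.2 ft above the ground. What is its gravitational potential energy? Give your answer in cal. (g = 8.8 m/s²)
PE = mgh = 27 kg × 8.8 m/s² × 86.01 m = 2.044e+04 J = 4885.0 cal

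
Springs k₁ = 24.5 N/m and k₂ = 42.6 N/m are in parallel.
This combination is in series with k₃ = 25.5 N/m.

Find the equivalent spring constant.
k₁₂ = k₁ + k₂ = 67.1 N/m (parallel)
1/k_eq = 1/k₁₂ + 1/k₃ → k_eq = 18.48 N/m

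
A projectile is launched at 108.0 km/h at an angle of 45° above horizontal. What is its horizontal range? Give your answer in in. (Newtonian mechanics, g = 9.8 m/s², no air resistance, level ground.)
R = v₀² sin(2θ) / g (with unit conversion) = 3616.0 in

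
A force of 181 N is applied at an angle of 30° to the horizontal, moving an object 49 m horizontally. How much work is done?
W = Fd cosθ = 181×49×cos(30°) = 7680.8 J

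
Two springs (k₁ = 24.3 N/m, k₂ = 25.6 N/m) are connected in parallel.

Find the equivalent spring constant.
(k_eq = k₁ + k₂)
k_eq = k₁ + k₂ = 24.3 + 25.6 = 49.9 N/m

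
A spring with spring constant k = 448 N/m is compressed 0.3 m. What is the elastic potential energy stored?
PE = ½kx² = ½×448×0.3² = 20.16 J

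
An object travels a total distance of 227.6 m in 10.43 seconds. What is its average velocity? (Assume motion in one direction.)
v_avg = Δd / Δt = 227.6 / 10.43 = 21.82 m/s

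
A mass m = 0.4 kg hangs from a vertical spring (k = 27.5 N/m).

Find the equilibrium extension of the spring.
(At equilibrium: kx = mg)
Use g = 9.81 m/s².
x_eq = mg/k = 0.4×9.81/27.5 = 0.1427 m = 14.27 cm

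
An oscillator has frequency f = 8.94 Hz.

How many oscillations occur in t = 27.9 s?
n = f×t = 8.94×27.9 = 249.4 oscillations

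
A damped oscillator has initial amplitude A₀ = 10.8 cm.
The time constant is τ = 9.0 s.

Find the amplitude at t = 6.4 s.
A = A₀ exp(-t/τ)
A = A₀ exp(−t/τ) = 10.8×exp(−6.4/9.0) = 5.304 cm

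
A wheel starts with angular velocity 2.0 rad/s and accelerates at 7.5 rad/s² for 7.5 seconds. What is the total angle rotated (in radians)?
θ = ω₀t + ½αt² = 2.0×7.5 + ½×7.5×7.5² = 225.94 rad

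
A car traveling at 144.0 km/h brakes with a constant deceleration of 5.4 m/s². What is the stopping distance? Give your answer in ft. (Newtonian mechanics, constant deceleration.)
d = v₀² / (2a) (with unit conversion) = 486.1 ft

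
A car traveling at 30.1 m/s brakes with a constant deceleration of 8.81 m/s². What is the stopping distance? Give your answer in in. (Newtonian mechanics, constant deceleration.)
d = v₀² / (2a) (with unit conversion) = 2024.0 in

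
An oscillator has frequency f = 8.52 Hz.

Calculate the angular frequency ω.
ω = 2πf = 2π×8.52 = 53.53 rad/s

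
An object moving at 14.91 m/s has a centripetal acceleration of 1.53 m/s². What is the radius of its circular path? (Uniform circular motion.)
r = v²/a_c = 14.91²/1.53 = 145.3 m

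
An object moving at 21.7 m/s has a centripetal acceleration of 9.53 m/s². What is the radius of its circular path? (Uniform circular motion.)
r = v²/a_c = 21.7²/9.53 = 49.41 m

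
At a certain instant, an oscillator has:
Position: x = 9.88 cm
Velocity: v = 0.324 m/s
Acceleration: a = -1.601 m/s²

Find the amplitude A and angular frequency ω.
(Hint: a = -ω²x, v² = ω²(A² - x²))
a = −ω²x → ω = √(|a|/x) = √(1.601/0.0988) = 4.025 rad/s
v² = ω²(A² − x²) → A = √(x² + v²/ω²) = √(0.0988² + 0.324²/4.025²) = 0.1274 m = 12.74 cm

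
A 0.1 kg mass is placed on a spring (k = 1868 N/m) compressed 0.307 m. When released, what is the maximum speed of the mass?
½kx² = ½mv² → v = x√(k/m) = 0.307×√(1868/0.1) = 41.96 m/s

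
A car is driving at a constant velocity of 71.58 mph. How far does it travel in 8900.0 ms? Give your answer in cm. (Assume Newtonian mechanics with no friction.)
d = vt (with unit conversion) = 28480.0 cm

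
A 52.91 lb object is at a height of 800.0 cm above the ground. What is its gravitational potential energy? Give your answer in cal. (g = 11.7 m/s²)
PE = mgh = 24 kg × 11.7 m/s² × 8 m = 2246 J = 536.9 cal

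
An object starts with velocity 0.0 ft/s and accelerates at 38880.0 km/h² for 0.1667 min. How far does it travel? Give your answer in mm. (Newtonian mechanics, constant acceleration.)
d = v₀t + ½at² (with unit conversion) = 150100.0 mm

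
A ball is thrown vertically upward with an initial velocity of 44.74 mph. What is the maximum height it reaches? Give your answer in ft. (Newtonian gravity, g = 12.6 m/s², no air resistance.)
h_max = v₀²/(2g) (with unit conversion) = 52.08 ft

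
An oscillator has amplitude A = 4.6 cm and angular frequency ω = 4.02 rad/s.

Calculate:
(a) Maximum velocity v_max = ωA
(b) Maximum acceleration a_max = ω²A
v_max = ωA = 4.02×0.046 = 0.1849 m/s
a_max = ω²A = 4.02²×0.046 = 0.7434 m/s²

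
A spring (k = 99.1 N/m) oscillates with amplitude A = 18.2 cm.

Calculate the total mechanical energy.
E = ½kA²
E = ½kA² = ½×99.1×(0.182)² = 1.641 J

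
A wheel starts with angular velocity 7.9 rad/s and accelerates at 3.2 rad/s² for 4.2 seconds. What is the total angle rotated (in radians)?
θ = ω₀t + ½αt² = 7.9×4.2 + ½×3.2×4.2² = 61.4 rad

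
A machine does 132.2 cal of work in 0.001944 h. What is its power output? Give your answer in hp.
P = W/t = 553.1 J / 6.998 s = 79.04 W = 0.106 hp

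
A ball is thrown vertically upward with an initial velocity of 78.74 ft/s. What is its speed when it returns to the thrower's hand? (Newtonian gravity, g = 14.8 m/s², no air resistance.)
By conservation of energy, the ball returns at the same speed = 78.74 ft/s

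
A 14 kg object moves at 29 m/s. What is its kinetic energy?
KE = ½mv² = ½×14×29² = 5887.0 J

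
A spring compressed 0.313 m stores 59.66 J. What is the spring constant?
PE = ½kx² → k = 2PE/x² = 2×59.66/0.313² = 1218.0 N/m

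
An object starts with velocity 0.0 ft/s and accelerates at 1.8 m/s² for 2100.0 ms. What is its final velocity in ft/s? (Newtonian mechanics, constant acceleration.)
v = v₀ + at (with unit conversion) = 12.4 ft/s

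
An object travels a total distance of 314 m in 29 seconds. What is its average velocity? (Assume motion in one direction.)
v_avg = Δd / Δt = 314 / 29 = 10.83 m/s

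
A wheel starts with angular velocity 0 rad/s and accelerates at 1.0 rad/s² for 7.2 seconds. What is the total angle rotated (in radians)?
θ = ω₀t + ½αt² = 0×7.2 + ½×1.0×7.2² = 25.92 rad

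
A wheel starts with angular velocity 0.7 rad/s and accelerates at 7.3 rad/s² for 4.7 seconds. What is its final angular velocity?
ω = ω₀ + αt = 0.7 + 7.3 × 4.7 = 35.01 rad/s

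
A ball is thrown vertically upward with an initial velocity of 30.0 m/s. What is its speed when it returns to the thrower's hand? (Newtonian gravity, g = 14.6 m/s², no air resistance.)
By conservation of energy, the ball returns at the same speed = 30.0 m/s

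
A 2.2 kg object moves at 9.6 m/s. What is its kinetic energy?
KE = ½mv² = ½×2.2×9.6² = 101.376 J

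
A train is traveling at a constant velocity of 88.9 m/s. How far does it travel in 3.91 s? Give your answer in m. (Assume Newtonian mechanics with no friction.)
d = vt = 347.6 m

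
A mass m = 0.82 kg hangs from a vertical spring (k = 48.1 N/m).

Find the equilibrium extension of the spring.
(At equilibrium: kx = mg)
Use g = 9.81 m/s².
x_eq = mg/k = 0.82×9.81/48.1 = 0.1672 m = 16.72 cm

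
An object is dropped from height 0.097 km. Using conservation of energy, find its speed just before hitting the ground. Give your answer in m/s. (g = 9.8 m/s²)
mgh = ½mv² → v = √(2gh) = √(2×9.8×97) = 43.6 m/s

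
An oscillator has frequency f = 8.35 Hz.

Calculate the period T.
T = 1/f = 1/8.35 = 0.1198 s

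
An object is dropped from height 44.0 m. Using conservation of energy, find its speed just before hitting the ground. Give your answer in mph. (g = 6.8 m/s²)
mgh = ½mv² → v = √(2gh) = √(2×6.8×44) = 24.46 m/s = 54.72 mph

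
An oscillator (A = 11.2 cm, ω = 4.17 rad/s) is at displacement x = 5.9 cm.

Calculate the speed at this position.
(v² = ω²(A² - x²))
v = ω√(A² − x²) = 4.17×√(0.112² − 0.059²) = 0.397 m/s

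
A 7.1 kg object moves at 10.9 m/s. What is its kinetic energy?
KE = ½mv² = ½×7.1×10.9² = 421.7755 J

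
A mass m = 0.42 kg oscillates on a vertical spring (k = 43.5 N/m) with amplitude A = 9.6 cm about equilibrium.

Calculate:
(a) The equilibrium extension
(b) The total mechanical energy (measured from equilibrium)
x_eq = mg/k = 0.42×9.81/43.5 = 0.09472 m = 9.472 cm
E = ½kA² = ½×43.5×(0.096)² = 0.2004 J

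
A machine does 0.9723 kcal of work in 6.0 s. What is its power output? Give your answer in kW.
P = W/t = 4068 J / 6 s = 678 W = 0.678 kW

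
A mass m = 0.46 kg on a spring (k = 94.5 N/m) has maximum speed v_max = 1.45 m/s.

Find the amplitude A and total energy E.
½mv²_max = ½kA² → A = v_max√(m/k) = 1.45×√(0.46/94.5) = 0.1012 m = 10.12 cm
E = ½mv²_max = ½×0.46×1.45² = 0.4836 J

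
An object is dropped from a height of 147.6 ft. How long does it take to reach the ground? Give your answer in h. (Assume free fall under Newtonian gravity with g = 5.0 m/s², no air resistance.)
t = √(2h/g) (with unit conversion) = 0.001178 h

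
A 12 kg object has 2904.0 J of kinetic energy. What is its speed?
KE = ½mv² → v = √(2KE/m) = √(2×2904.0/12) = 22.0 m/s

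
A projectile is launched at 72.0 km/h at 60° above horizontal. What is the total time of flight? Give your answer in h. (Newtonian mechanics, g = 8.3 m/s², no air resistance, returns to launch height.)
T = 2v₀sin(θ)/g (with unit conversion) = 0.001159 h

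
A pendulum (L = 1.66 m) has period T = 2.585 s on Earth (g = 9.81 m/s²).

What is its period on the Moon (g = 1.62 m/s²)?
T = 2π√(L/g), so T_moon/T_earth = √(g_earth/g_moon)
T_moon = 2π√(1.66/1.62) = 6.36 s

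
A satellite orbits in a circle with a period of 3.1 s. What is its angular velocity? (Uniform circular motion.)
ω = 2π/T = 2π/3.1 = 2.0268 rad/s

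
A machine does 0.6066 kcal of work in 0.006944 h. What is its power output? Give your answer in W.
P = W/t = 2538 J / 25 s = 101.5 W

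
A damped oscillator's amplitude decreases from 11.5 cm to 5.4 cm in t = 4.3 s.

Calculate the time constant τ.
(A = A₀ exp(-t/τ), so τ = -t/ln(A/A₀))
A/A₀ = 5.4/11.5 = 0.4696; ln(A/A₀) = -0.7559
τ = −t/ln(A/A₀) = −4.3/-0.7559 = 5.688 s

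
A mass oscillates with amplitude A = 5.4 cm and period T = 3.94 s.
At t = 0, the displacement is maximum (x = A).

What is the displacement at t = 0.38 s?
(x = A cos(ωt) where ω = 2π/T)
ω = 2π/T = 2π/3.94 = 1.595 rad/s
x = A cos(ωt) = 5.4×cos(1.595×0.38) = 4.438 cm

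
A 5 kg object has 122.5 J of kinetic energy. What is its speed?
KE = ½mv² → v = √(2KE/m) = √(2×122.5/5) = 7.0 m/s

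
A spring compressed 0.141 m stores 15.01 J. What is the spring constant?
PE = ½kx² → k = 2PE/x² = 2×15.01/0.141² = 1510.0 N/m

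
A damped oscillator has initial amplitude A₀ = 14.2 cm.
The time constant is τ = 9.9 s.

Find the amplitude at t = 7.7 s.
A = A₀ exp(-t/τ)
A = A₀ exp(−t/τ) = 14.2×exp(−7.7/9.9) = 6.524 cm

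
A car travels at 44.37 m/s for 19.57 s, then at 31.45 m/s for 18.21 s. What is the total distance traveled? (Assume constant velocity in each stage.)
d₁ = v₁t₁ = 44.37 × 19.57 = 868.321 m
d₂ = v₂t₂ = 31.45 × 18.21 = 572.705 m
d_total = 868.321 + 572.705 = 1441.03 m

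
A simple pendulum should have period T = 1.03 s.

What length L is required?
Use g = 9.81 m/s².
T = 2π√(L/g) → L = g(T/2π)² = 9.81×(1.03/2π)² = 0.2636 m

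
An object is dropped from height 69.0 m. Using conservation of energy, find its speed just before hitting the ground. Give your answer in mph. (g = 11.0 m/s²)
mgh = ½mv² → v = √(2gh) = √(2×11.0×69) = 38.96 m/s = 87.15 mph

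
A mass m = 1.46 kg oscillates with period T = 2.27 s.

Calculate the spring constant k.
T = 2π√(m/k) → k = m(2π/T)² = 1.46×(2π/2.27)² = 11.19 N/m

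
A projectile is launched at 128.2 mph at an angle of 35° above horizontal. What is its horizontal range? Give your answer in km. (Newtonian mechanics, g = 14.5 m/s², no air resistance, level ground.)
R = v₀² sin(2θ) / g (with unit conversion) = 0.2129 km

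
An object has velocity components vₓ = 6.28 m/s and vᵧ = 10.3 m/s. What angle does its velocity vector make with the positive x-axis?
θ = arctan(vᵧ/vₓ) = arctan(10.3/6.28) = 58.63°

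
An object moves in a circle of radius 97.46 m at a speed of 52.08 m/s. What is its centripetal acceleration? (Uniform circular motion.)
a_c = v²/r = 52.08²/97.46 = 2712.33/97.46 = 27.83 m/s²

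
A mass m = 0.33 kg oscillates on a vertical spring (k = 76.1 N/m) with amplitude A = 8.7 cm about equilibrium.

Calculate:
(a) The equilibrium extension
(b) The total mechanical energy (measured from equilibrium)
x_eq = mg/k = 0.33×9.81/76.1 = 0.04254 m = 4.254 cm
E = ½kA² = ½×76.1×(0.087)² = 0.288 J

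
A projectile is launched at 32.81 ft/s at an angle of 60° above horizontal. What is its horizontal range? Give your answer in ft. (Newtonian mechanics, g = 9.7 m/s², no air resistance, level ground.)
R = v₀² sin(2θ) / g (with unit conversion) = 29.29 ft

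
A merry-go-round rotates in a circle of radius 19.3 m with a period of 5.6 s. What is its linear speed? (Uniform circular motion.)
v = 2πr/T = 2π×19.3/5.6 = 21.65 m/s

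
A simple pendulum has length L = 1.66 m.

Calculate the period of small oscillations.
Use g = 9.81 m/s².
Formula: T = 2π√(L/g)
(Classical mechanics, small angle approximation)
T = 2π√(L/g) = 2π√(1.66/9.81) = 2.585 s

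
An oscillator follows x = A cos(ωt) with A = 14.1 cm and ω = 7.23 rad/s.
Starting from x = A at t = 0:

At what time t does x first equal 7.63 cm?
cos(ωt) = x/A = 7.63/14.1 = 0.5411
ωt = arccos(0.5411) = 0.999 rad
t = 0.999/7.23 = 0.1382 s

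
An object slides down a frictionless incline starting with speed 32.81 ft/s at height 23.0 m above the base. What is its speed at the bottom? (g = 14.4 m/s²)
½mv₀² + mgh = ½mv² → v = √(v₀² + 2gh) = √(10² + 2×14.4×23) = 27.61 m/s = 90.59 ft/s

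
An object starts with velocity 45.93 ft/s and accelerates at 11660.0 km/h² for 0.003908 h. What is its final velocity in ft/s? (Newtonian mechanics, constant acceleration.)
v = v₀ + at (with unit conversion) = 87.46 ft/s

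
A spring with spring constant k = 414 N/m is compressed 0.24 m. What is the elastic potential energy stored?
PE = ½kx² = ½×414×0.24² = 11.92 J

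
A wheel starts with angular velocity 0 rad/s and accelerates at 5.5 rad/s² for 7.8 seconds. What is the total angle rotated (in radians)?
θ = ω₀t + ½αt² = 0×7.8 + ½×5.5×7.8² = 167.31 rad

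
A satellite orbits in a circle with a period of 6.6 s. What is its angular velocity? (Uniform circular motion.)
ω = 2π/T = 2π/6.6 = 0.952 rad/s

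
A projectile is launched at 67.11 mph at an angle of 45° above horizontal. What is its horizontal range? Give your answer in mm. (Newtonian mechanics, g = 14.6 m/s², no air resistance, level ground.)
R = v₀² sin(2θ) / g (with unit conversion) = 61650.0 mm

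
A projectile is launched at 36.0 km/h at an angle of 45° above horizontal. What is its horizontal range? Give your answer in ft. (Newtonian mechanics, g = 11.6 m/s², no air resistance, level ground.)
R = v₀² sin(2θ) / g (with unit conversion) = 28.28 ft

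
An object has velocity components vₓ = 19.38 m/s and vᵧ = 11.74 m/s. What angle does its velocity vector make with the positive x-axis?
θ = arctan(vᵧ/vₓ) = arctan(11.74/19.38) = 31.21°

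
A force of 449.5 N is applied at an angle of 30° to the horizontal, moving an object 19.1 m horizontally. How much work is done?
W = Fd cosθ = 449.5×19.1×cos(30°) = 7435.2 J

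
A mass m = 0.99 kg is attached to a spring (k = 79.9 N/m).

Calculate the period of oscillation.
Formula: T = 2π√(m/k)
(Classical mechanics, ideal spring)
T = 2π√(m/k) = 2π√(0.99/79.9) = 0.6994 s; f = 1/T = 1.43 Hz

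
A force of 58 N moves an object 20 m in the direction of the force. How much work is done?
W = Fd = 58×20 = 1160.0 J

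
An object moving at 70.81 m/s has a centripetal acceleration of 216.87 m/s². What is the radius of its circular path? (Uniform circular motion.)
r = v²/a_c = 70.81²/216.87 = 23.12 m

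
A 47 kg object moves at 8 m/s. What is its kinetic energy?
KE = ½mv² = ½×47×8² = 1504.0 J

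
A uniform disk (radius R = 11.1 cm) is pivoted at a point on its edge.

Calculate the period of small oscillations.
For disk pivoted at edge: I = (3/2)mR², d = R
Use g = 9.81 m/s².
I/m = (3/2)R² = 0.01848 m²; d = R = 0.111 m
T = 2π√((3/2)R²/(gR)) = 2π√(3R/(2g)) = 0.8186 s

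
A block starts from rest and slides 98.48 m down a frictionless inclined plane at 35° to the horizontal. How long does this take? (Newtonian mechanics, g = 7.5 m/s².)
a = g sin(θ) = 7.5 × sin(35°) = 4.3 m/s²
t = √(2d/a) = √(2 × 98.48 / 4.3) = 6.77 s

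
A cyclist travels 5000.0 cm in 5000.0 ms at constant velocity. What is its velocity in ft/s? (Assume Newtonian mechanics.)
v = d/t (with unit conversion) = 32.81 ft/s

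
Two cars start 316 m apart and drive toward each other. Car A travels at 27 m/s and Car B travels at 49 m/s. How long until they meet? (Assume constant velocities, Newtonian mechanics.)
Combined speed: v_combined = 27 + 49 = 76 m/s
Time to meet: t = d/76 = 316/76 = 4.16 s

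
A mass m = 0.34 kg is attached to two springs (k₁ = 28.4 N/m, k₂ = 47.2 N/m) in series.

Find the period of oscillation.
k_eq = k₁k₂/(k₁+k₂) = 17.73 N/m
T = 2π√(m/k_eq) = 2π√(0.34/17.73) = 0.8701 s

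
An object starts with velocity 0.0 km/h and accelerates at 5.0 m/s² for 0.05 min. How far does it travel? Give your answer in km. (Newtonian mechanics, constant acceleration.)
d = v₀t + ½at² (with unit conversion) = 0.0225 km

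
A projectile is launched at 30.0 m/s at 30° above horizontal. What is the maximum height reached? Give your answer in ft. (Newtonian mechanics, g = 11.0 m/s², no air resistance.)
H = v₀²sin²(θ)/(2g) (with unit conversion) = 33.55 ft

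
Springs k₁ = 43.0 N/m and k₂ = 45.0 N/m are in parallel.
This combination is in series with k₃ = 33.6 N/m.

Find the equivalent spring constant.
k₁₂ = k₁ + k₂ = 88 N/m (parallel)
1/k_eq = 1/k₁₂ + 1/k₃ → k_eq = 24.32 N/m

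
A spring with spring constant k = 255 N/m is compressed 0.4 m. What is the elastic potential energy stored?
PE = ½kx² = ½×255×0.4² = 20.4 J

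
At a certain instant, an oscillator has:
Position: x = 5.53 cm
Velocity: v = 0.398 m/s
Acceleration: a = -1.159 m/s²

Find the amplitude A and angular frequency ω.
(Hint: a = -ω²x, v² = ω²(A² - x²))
a = −ω²x → ω = √(|a|/x) = √(1.159/0.0553) = 4.578 rad/s
v² = ω²(A² − x²) → A = √(x² + v²/ω²) = √(0.0553² + 0.398²/4.578²) = 0.103 m = 10.3 cm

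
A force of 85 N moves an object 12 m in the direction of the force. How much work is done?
W = Fd = 85×12 = 1020.0 J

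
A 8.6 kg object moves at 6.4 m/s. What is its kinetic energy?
KE = ½mv² = ½×8.6×6.4² = 176.128 J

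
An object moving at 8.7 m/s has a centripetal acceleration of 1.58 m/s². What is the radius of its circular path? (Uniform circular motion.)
r = v²/a_c = 8.7²/1.58 = 47.91 m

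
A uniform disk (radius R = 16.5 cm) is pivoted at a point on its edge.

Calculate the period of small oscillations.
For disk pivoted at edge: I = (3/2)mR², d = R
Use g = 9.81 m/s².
I/m = (3/2)R² = 0.04084 m²; d = R = 0.165 m
T = 2π√((3/2)R²/(gR)) = 2π√(3R/(2g)) = 0.998 s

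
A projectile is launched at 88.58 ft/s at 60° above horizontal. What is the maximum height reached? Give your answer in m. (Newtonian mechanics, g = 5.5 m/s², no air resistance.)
H = v₀²sin²(θ)/(2g) (with unit conversion) = 49.7 m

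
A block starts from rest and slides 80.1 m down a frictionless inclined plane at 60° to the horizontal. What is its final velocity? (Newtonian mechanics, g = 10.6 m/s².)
a = g sin(θ) = 10.6 × sin(60°) = 9.18 m/s²
v = √(2ad) = √(2 × 9.18 × 80.1) = 38.35 m/s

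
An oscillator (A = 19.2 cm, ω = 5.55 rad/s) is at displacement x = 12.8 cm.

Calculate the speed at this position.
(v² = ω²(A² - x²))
v = ω√(A² − x²) = 5.55×√(0.192² − 0.128²) = 0.7943 m/s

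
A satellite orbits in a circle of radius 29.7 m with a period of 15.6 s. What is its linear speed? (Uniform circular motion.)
v = 2πr/T = 2π×29.7/15.6 = 11.96 m/s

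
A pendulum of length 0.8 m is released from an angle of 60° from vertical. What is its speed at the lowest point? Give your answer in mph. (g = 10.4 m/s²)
h = L(1 − cosθ) = 0.8×(1 − cos60°) = 0.4 m
v = √(2gh) = √(2×10.4×0.4) = 2.884 m/s = 6.452 mph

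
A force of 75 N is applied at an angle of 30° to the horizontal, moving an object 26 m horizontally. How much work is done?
W = Fd cosθ = 75×26×cos(30°) = 1688.7 J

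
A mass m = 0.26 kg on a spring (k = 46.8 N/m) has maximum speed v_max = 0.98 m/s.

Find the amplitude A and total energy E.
½mv²_max = ½kA² → A = v_max√(m/k) = 0.98×√(0.26/46.8) = 0.07304 m = 7.304 cm
E = ½mv²_max = ½×0.26×0.98² = 0.1249 J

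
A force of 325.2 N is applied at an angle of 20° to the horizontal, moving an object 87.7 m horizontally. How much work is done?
W = Fd cosθ = 325.2×87.7×cos(20°) = 26800.0 J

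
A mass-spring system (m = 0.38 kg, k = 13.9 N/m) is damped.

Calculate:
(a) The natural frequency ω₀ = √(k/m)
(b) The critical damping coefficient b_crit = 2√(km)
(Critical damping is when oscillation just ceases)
ω₀ = √(k/m) = √(13.9/0.38) = 6.048 rad/s
b_crit = 2√(km) = 2√(13.9×0.38) = 4.597 kg/s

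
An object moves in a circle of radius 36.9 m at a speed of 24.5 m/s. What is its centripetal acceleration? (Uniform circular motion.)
a_c = v²/r = 24.5²/36.9 = 600.25/36.9 = 16.27 m/s²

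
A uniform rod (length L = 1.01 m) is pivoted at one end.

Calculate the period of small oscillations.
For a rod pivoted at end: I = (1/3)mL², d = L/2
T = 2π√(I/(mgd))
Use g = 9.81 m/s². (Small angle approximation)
I/m = (1/3)L² = 0.34 m²; d = L/2 = 0.505 m
T = 2π√(I/(mgd)) = 2π√(0.34/(9.81×0.505)) = 1.646 s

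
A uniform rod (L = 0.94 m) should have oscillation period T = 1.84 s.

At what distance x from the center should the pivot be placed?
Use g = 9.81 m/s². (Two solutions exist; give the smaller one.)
T = 2π√((L²/12 + x²)/(gx)). Let c = T²g/(4π²) = 0.8413.
x² − cx + L²/12 = 0 → x = (c − √(c² − L²/3))/2 = 0.09923 m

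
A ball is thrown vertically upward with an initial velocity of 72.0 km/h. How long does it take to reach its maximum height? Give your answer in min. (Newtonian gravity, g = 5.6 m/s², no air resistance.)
t_up = v₀/g (with unit conversion) = 0.05952 min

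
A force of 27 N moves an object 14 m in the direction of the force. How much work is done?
W = Fd = 27×14 = 378.0 J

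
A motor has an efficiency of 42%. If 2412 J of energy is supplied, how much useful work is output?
W_out = η × W_in = 0.42 × 2412 = 1013.0 J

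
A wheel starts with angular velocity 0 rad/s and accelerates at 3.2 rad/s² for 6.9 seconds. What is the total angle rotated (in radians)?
θ = ω₀t + ½αt² = 0×6.9 + ½×3.2×6.9² = 76.18 rad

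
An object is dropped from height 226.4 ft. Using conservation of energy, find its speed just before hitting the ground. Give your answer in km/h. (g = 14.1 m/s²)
mgh = ½mv² → v = √(2gh) = √(2×14.1×69.01) = 44.11 m/s = 158.8 km/h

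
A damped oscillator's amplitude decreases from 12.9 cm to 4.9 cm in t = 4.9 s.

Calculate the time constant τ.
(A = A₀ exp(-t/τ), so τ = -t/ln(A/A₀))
A/A₀ = 4.9/12.9 = 0.3798; ln(A/A₀) = -0.968
τ = −t/ln(A/A₀) = −4.9/-0.968 = 5.062 s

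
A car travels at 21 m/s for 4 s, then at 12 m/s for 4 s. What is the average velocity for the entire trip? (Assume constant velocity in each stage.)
d₁ = v₁t₁ = 21 × 4 = 84 m
d₂ = v₂t₂ = 12 × 4 = 48 m
d_total = 132 m, t_total = 8 s
v_avg = d_total/t_total = 132/8 = 16.5 m/s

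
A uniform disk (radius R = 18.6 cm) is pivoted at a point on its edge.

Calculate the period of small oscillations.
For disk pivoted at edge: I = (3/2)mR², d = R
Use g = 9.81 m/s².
I/m = (3/2)R² = 0.05189 m²; d = R = 0.186 m
T = 2π√((3/2)R²/(gR)) = 2π√(3R/(2g)) = 1.06 s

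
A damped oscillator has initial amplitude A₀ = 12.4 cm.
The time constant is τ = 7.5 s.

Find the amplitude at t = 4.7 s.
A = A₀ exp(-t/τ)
A = A₀ exp(−t/τ) = 12.4×exp(−4.7/7.5) = 6.626 cm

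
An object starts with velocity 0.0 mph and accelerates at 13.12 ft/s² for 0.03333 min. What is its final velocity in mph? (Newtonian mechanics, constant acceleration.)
v = v₀ + at (with unit conversion) = 17.89 mph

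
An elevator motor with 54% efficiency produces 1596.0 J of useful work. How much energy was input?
W_in = W_out/η = 1596.0/0.54 = 2955.6 J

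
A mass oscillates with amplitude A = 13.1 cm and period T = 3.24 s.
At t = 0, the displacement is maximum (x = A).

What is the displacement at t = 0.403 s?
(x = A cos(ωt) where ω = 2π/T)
ω = 2π/T = 2π/3.24 = 1.939 rad/s
x = A cos(ωt) = 13.1×cos(1.939×0.403) = 9.299 cm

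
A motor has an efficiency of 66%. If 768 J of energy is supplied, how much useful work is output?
W_out = η × W_in = 0.66 × 768 = 506.88 J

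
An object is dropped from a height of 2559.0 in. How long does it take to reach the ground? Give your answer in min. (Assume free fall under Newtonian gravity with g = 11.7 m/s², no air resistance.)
t = √(2h/g) (with unit conversion) = 0.05555 min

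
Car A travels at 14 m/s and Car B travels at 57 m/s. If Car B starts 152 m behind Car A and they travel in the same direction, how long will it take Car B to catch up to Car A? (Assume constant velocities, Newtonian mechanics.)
Relative speed: v_rel = 57 - 14 = 43 m/s
Time to catch: t = d₀/v_rel = 152/43 = 3.53 s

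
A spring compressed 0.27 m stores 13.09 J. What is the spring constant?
PE = ½kx² → k = 2PE/x² = 2×13.09/0.27² = 359.1 N/m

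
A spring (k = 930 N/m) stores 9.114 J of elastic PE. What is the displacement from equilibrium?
PE = ½kx² → x = √(2PE/k) = √(2×9.114/930) = 0.14 m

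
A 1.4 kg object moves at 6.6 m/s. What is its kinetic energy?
KE = ½mv² = ½×1.4×6.6² = 30.492 J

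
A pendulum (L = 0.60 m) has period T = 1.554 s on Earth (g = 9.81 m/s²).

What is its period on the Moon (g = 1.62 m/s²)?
T = 2π√(L/g), so T_moon/T_earth = √(g_earth/g_moon)
T_moon = 2π√(0.6/1.62) = 3.824 s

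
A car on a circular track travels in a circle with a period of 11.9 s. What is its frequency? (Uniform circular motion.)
f = 1/T = 1/11.9 = 0.084 Hz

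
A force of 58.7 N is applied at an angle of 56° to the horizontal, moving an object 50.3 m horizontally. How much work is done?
W = Fd cosθ = 58.7×50.3×cos(56°) = 1651.1 J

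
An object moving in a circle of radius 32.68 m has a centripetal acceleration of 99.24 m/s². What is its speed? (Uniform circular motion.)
v = √(a_c × r) = √(99.24 × 32.68) = 56.95 m/s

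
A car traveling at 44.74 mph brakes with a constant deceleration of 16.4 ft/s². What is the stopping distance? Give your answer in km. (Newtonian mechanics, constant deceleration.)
d = v₀² / (2a) (with unit conversion) = 0.04001 km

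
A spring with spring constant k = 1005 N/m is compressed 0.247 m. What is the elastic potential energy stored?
PE = ½kx² = ½×1005×0.247² = 30.66 J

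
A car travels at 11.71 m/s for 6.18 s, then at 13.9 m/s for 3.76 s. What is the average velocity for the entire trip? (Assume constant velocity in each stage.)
d₁ = v₁t₁ = 11.71 × 6.18 = 72.3678 m
d₂ = v₂t₂ = 13.9 × 3.76 = 52.264 m
d_total = 124.63 m, t_total = 9.94 s
v_avg = d_total/t_total = 124.63/9.94 = 12.54 m/s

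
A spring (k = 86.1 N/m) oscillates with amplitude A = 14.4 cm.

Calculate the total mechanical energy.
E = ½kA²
E = ½kA² = ½×86.1×(0.144)² = 0.8927 J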